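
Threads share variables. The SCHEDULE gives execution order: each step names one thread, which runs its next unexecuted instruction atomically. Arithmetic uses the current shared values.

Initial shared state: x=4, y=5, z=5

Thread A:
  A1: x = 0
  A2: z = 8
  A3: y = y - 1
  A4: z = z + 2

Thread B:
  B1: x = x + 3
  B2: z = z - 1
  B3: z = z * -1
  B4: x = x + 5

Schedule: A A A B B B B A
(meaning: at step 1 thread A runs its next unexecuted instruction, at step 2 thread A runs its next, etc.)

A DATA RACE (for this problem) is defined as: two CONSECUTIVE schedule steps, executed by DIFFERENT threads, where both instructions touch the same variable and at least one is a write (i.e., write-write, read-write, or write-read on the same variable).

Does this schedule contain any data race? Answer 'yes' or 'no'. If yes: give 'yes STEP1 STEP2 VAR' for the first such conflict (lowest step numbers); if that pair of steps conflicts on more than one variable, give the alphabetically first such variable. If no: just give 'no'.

Answer: no

Derivation:
Steps 1,2: same thread (A). No race.
Steps 2,3: same thread (A). No race.
Steps 3,4: A(r=y,w=y) vs B(r=x,w=x). No conflict.
Steps 4,5: same thread (B). No race.
Steps 5,6: same thread (B). No race.
Steps 6,7: same thread (B). No race.
Steps 7,8: B(r=x,w=x) vs A(r=z,w=z). No conflict.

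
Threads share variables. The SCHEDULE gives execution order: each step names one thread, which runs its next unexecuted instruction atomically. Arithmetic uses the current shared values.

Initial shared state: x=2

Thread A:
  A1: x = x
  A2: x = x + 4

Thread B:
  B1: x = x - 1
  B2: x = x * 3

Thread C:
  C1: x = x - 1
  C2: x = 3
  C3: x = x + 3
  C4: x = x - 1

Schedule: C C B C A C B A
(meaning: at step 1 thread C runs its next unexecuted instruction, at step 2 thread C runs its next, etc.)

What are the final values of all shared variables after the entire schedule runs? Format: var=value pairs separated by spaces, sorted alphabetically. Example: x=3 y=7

Answer: x=16

Derivation:
Step 1: thread C executes C1 (x = x - 1). Shared: x=1. PCs: A@0 B@0 C@1
Step 2: thread C executes C2 (x = 3). Shared: x=3. PCs: A@0 B@0 C@2
Step 3: thread B executes B1 (x = x - 1). Shared: x=2. PCs: A@0 B@1 C@2
Step 4: thread C executes C3 (x = x + 3). Shared: x=5. PCs: A@0 B@1 C@3
Step 5: thread A executes A1 (x = x). Shared: x=5. PCs: A@1 B@1 C@3
Step 6: thread C executes C4 (x = x - 1). Shared: x=4. PCs: A@1 B@1 C@4
Step 7: thread B executes B2 (x = x * 3). Shared: x=12. PCs: A@1 B@2 C@4
Step 8: thread A executes A2 (x = x + 4). Shared: x=16. PCs: A@2 B@2 C@4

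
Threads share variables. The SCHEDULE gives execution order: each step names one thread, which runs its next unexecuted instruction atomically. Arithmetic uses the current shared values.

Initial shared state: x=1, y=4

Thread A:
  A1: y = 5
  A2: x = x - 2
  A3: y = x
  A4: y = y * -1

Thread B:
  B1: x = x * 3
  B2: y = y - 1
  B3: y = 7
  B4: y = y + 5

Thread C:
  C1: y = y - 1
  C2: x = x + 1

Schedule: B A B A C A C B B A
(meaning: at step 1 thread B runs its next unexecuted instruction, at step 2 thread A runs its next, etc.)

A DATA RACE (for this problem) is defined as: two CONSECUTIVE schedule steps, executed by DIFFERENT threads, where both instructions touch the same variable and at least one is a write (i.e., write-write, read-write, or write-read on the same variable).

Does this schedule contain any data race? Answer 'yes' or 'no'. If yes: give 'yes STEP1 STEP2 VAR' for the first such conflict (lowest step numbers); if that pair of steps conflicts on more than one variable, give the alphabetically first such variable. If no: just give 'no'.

Steps 1,2: B(r=x,w=x) vs A(r=-,w=y). No conflict.
Steps 2,3: A(y = 5) vs B(y = y - 1). RACE on y (W-W).
Steps 3,4: B(r=y,w=y) vs A(r=x,w=x). No conflict.
Steps 4,5: A(r=x,w=x) vs C(r=y,w=y). No conflict.
Steps 5,6: C(y = y - 1) vs A(y = x). RACE on y (W-W).
Steps 6,7: A(y = x) vs C(x = x + 1). RACE on x (R-W).
Steps 7,8: C(r=x,w=x) vs B(r=-,w=y). No conflict.
Steps 8,9: same thread (B). No race.
Steps 9,10: B(y = y + 5) vs A(y = y * -1). RACE on y (W-W).
First conflict at steps 2,3.

Answer: yes 2 3 y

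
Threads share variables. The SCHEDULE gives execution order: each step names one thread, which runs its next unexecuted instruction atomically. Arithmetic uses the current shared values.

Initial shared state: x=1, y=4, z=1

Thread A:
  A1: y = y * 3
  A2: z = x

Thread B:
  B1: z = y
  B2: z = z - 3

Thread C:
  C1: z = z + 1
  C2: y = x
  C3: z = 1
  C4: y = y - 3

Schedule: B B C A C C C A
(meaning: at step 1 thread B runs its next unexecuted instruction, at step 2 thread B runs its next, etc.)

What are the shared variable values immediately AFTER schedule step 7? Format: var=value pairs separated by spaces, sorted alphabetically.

Answer: x=1 y=-2 z=1

Derivation:
Step 1: thread B executes B1 (z = y). Shared: x=1 y=4 z=4. PCs: A@0 B@1 C@0
Step 2: thread B executes B2 (z = z - 3). Shared: x=1 y=4 z=1. PCs: A@0 B@2 C@0
Step 3: thread C executes C1 (z = z + 1). Shared: x=1 y=4 z=2. PCs: A@0 B@2 C@1
Step 4: thread A executes A1 (y = y * 3). Shared: x=1 y=12 z=2. PCs: A@1 B@2 C@1
Step 5: thread C executes C2 (y = x). Shared: x=1 y=1 z=2. PCs: A@1 B@2 C@2
Step 6: thread C executes C3 (z = 1). Shared: x=1 y=1 z=1. PCs: A@1 B@2 C@3
Step 7: thread C executes C4 (y = y - 3). Shared: x=1 y=-2 z=1. PCs: A@1 B@2 C@4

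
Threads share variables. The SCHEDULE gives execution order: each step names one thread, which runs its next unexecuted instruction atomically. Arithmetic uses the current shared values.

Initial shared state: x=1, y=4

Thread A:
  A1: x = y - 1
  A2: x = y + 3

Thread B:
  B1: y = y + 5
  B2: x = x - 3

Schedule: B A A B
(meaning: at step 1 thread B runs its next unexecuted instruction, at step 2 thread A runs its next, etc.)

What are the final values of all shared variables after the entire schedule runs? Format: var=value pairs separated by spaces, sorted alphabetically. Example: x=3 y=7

Answer: x=9 y=9

Derivation:
Step 1: thread B executes B1 (y = y + 5). Shared: x=1 y=9. PCs: A@0 B@1
Step 2: thread A executes A1 (x = y - 1). Shared: x=8 y=9. PCs: A@1 B@1
Step 3: thread A executes A2 (x = y + 3). Shared: x=12 y=9. PCs: A@2 B@1
Step 4: thread B executes B2 (x = x - 3). Shared: x=9 y=9. PCs: A@2 B@2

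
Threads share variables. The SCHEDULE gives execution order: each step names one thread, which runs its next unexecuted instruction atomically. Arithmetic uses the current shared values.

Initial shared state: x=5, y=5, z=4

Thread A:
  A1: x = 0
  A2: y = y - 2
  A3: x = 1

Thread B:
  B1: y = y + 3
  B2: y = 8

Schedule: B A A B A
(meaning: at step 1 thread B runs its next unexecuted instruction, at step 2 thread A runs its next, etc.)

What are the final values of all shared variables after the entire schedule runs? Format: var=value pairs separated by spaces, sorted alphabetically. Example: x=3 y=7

Step 1: thread B executes B1 (y = y + 3). Shared: x=5 y=8 z=4. PCs: A@0 B@1
Step 2: thread A executes A1 (x = 0). Shared: x=0 y=8 z=4. PCs: A@1 B@1
Step 3: thread A executes A2 (y = y - 2). Shared: x=0 y=6 z=4. PCs: A@2 B@1
Step 4: thread B executes B2 (y = 8). Shared: x=0 y=8 z=4. PCs: A@2 B@2
Step 5: thread A executes A3 (x = 1). Shared: x=1 y=8 z=4. PCs: A@3 B@2

Answer: x=1 y=8 z=4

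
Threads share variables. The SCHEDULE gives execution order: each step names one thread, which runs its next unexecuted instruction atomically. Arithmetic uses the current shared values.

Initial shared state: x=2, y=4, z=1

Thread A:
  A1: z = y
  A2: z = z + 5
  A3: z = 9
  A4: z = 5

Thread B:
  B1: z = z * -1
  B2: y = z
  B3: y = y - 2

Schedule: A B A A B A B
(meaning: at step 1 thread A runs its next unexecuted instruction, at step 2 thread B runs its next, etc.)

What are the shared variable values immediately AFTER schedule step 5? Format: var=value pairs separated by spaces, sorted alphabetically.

Answer: x=2 y=9 z=9

Derivation:
Step 1: thread A executes A1 (z = y). Shared: x=2 y=4 z=4. PCs: A@1 B@0
Step 2: thread B executes B1 (z = z * -1). Shared: x=2 y=4 z=-4. PCs: A@1 B@1
Step 3: thread A executes A2 (z = z + 5). Shared: x=2 y=4 z=1. PCs: A@2 B@1
Step 4: thread A executes A3 (z = 9). Shared: x=2 y=4 z=9. PCs: A@3 B@1
Step 5: thread B executes B2 (y = z). Shared: x=2 y=9 z=9. PCs: A@3 B@2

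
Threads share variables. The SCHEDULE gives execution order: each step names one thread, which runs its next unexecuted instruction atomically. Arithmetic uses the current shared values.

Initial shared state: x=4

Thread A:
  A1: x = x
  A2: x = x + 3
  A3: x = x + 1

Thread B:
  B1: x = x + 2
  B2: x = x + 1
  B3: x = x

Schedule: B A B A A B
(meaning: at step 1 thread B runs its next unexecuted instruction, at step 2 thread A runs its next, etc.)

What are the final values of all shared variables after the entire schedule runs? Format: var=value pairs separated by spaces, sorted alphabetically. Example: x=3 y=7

Step 1: thread B executes B1 (x = x + 2). Shared: x=6. PCs: A@0 B@1
Step 2: thread A executes A1 (x = x). Shared: x=6. PCs: A@1 B@1
Step 3: thread B executes B2 (x = x + 1). Shared: x=7. PCs: A@1 B@2
Step 4: thread A executes A2 (x = x + 3). Shared: x=10. PCs: A@2 B@2
Step 5: thread A executes A3 (x = x + 1). Shared: x=11. PCs: A@3 B@2
Step 6: thread B executes B3 (x = x). Shared: x=11. PCs: A@3 B@3

Answer: x=11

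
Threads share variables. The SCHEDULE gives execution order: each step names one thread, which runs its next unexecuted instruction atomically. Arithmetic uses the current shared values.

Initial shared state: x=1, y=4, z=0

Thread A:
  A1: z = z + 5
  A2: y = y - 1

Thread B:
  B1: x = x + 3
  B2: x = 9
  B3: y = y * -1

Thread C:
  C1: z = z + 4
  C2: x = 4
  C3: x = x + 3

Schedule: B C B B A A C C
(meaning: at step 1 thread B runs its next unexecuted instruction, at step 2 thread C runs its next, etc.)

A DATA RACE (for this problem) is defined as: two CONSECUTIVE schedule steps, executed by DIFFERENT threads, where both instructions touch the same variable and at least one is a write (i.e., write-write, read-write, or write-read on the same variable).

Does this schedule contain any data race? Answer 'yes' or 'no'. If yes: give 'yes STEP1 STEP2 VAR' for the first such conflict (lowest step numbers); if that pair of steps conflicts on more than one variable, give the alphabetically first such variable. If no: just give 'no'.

Answer: no

Derivation:
Steps 1,2: B(r=x,w=x) vs C(r=z,w=z). No conflict.
Steps 2,3: C(r=z,w=z) vs B(r=-,w=x). No conflict.
Steps 3,4: same thread (B). No race.
Steps 4,5: B(r=y,w=y) vs A(r=z,w=z). No conflict.
Steps 5,6: same thread (A). No race.
Steps 6,7: A(r=y,w=y) vs C(r=-,w=x). No conflict.
Steps 7,8: same thread (C). No race.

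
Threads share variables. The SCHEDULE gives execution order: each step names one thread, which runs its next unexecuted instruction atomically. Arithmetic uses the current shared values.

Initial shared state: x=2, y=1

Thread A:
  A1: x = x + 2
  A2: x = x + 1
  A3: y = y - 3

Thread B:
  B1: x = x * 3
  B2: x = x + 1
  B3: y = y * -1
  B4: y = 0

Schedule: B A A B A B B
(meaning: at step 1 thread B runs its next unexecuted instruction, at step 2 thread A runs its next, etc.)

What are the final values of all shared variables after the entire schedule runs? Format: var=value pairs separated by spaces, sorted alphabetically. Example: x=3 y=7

Step 1: thread B executes B1 (x = x * 3). Shared: x=6 y=1. PCs: A@0 B@1
Step 2: thread A executes A1 (x = x + 2). Shared: x=8 y=1. PCs: A@1 B@1
Step 3: thread A executes A2 (x = x + 1). Shared: x=9 y=1. PCs: A@2 B@1
Step 4: thread B executes B2 (x = x + 1). Shared: x=10 y=1. PCs: A@2 B@2
Step 5: thread A executes A3 (y = y - 3). Shared: x=10 y=-2. PCs: A@3 B@2
Step 6: thread B executes B3 (y = y * -1). Shared: x=10 y=2. PCs: A@3 B@3
Step 7: thread B executes B4 (y = 0). Shared: x=10 y=0. PCs: A@3 B@4

Answer: x=10 y=0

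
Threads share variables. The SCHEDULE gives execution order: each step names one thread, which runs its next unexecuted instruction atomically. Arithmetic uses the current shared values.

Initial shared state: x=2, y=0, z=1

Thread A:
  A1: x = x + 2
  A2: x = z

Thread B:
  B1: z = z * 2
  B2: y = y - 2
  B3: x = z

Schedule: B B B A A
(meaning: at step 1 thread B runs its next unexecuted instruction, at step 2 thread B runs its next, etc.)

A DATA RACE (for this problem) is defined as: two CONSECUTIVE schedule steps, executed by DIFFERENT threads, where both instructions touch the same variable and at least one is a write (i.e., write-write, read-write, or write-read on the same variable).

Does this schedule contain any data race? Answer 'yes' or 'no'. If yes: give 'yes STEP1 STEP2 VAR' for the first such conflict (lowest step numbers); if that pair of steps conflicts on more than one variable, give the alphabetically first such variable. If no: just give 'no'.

Answer: yes 3 4 x

Derivation:
Steps 1,2: same thread (B). No race.
Steps 2,3: same thread (B). No race.
Steps 3,4: B(x = z) vs A(x = x + 2). RACE on x (W-W).
Steps 4,5: same thread (A). No race.
First conflict at steps 3,4.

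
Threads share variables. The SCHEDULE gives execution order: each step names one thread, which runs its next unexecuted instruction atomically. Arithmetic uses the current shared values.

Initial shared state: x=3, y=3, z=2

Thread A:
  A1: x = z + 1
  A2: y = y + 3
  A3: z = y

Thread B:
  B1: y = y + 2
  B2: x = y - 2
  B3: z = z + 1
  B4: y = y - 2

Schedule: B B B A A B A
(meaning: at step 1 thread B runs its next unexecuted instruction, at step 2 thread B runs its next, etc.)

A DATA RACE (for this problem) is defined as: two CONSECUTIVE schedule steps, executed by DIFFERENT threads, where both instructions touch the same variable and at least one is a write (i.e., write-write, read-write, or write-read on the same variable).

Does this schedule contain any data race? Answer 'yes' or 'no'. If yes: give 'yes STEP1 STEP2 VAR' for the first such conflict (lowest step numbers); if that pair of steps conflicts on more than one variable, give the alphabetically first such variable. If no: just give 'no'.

Steps 1,2: same thread (B). No race.
Steps 2,3: same thread (B). No race.
Steps 3,4: B(z = z + 1) vs A(x = z + 1). RACE on z (W-R).
Steps 4,5: same thread (A). No race.
Steps 5,6: A(y = y + 3) vs B(y = y - 2). RACE on y (W-W).
Steps 6,7: B(y = y - 2) vs A(z = y). RACE on y (W-R).
First conflict at steps 3,4.

Answer: yes 3 4 z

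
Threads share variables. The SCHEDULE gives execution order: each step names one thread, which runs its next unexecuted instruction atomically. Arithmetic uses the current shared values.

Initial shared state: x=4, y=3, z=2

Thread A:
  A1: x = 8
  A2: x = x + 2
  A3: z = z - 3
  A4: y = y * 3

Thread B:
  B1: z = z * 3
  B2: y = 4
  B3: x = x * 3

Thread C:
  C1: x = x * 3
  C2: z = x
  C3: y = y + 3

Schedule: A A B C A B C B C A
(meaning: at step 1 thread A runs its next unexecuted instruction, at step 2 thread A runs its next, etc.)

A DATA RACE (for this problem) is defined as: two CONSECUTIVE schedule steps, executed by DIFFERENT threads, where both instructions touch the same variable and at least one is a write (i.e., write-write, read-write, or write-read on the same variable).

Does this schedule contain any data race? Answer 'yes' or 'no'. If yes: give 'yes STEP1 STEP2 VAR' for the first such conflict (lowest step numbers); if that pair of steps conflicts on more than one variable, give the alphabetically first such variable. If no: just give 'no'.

Answer: yes 7 8 x

Derivation:
Steps 1,2: same thread (A). No race.
Steps 2,3: A(r=x,w=x) vs B(r=z,w=z). No conflict.
Steps 3,4: B(r=z,w=z) vs C(r=x,w=x). No conflict.
Steps 4,5: C(r=x,w=x) vs A(r=z,w=z). No conflict.
Steps 5,6: A(r=z,w=z) vs B(r=-,w=y). No conflict.
Steps 6,7: B(r=-,w=y) vs C(r=x,w=z). No conflict.
Steps 7,8: C(z = x) vs B(x = x * 3). RACE on x (R-W).
Steps 8,9: B(r=x,w=x) vs C(r=y,w=y). No conflict.
Steps 9,10: C(y = y + 3) vs A(y = y * 3). RACE on y (W-W).
First conflict at steps 7,8.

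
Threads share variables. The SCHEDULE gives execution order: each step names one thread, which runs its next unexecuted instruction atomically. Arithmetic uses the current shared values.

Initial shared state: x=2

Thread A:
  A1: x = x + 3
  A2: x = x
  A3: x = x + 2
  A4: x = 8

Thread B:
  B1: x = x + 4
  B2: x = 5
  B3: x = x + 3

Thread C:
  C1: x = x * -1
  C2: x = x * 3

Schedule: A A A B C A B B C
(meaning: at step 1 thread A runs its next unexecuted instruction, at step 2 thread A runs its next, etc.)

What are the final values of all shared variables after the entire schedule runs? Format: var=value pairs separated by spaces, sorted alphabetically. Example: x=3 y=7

Step 1: thread A executes A1 (x = x + 3). Shared: x=5. PCs: A@1 B@0 C@0
Step 2: thread A executes A2 (x = x). Shared: x=5. PCs: A@2 B@0 C@0
Step 3: thread A executes A3 (x = x + 2). Shared: x=7. PCs: A@3 B@0 C@0
Step 4: thread B executes B1 (x = x + 4). Shared: x=11. PCs: A@3 B@1 C@0
Step 5: thread C executes C1 (x = x * -1). Shared: x=-11. PCs: A@3 B@1 C@1
Step 6: thread A executes A4 (x = 8). Shared: x=8. PCs: A@4 B@1 C@1
Step 7: thread B executes B2 (x = 5). Shared: x=5. PCs: A@4 B@2 C@1
Step 8: thread B executes B3 (x = x + 3). Shared: x=8. PCs: A@4 B@3 C@1
Step 9: thread C executes C2 (x = x * 3). Shared: x=24. PCs: A@4 B@3 C@2

Answer: x=24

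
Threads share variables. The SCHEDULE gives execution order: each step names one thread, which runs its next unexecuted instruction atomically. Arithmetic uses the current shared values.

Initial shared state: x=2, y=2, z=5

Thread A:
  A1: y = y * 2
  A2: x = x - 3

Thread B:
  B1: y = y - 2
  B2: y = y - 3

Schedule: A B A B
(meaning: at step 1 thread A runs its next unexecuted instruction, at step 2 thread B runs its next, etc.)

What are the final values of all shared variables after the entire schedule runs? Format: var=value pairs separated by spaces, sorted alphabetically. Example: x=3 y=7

Step 1: thread A executes A1 (y = y * 2). Shared: x=2 y=4 z=5. PCs: A@1 B@0
Step 2: thread B executes B1 (y = y - 2). Shared: x=2 y=2 z=5. PCs: A@1 B@1
Step 3: thread A executes A2 (x = x - 3). Shared: x=-1 y=2 z=5. PCs: A@2 B@1
Step 4: thread B executes B2 (y = y - 3). Shared: x=-1 y=-1 z=5. PCs: A@2 B@2

Answer: x=-1 y=-1 z=5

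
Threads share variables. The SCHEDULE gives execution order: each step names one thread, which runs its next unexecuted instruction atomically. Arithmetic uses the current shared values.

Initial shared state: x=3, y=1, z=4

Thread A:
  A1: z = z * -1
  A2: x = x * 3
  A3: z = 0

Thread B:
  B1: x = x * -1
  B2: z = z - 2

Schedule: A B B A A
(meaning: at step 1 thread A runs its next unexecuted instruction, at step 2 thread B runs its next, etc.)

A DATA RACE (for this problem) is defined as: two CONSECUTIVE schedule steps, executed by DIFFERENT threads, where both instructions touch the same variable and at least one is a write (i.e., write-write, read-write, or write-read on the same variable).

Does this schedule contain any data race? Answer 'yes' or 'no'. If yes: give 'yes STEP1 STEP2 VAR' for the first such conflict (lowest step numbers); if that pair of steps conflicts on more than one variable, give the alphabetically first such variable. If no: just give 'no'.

Steps 1,2: A(r=z,w=z) vs B(r=x,w=x). No conflict.
Steps 2,3: same thread (B). No race.
Steps 3,4: B(r=z,w=z) vs A(r=x,w=x). No conflict.
Steps 4,5: same thread (A). No race.

Answer: no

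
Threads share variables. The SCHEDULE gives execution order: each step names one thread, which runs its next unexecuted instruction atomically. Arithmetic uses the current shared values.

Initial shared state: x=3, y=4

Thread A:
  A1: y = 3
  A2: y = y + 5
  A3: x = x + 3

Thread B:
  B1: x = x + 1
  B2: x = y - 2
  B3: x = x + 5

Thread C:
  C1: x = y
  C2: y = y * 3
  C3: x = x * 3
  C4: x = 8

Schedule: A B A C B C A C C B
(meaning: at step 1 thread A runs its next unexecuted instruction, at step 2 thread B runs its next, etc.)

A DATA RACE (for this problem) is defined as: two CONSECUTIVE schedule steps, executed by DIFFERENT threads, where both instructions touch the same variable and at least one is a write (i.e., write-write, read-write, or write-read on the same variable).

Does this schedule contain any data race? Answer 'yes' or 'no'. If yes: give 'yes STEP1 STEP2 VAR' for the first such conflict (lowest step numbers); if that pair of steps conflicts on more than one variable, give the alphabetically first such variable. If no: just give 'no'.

Steps 1,2: A(r=-,w=y) vs B(r=x,w=x). No conflict.
Steps 2,3: B(r=x,w=x) vs A(r=y,w=y). No conflict.
Steps 3,4: A(y = y + 5) vs C(x = y). RACE on y (W-R).
Steps 4,5: C(x = y) vs B(x = y - 2). RACE on x (W-W).
Steps 5,6: B(x = y - 2) vs C(y = y * 3). RACE on y (R-W).
Steps 6,7: C(r=y,w=y) vs A(r=x,w=x). No conflict.
Steps 7,8: A(x = x + 3) vs C(x = x * 3). RACE on x (W-W).
Steps 8,9: same thread (C). No race.
Steps 9,10: C(x = 8) vs B(x = x + 5). RACE on x (W-W).
First conflict at steps 3,4.

Answer: yes 3 4 y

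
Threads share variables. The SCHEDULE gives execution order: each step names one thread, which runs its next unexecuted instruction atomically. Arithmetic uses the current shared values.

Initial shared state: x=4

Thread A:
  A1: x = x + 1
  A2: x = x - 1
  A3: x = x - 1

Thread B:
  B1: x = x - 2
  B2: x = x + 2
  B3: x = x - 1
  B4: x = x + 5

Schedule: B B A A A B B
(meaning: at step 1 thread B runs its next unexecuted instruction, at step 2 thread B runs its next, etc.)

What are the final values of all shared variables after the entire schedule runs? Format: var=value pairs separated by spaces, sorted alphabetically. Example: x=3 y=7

Step 1: thread B executes B1 (x = x - 2). Shared: x=2. PCs: A@0 B@1
Step 2: thread B executes B2 (x = x + 2). Shared: x=4. PCs: A@0 B@2
Step 3: thread A executes A1 (x = x + 1). Shared: x=5. PCs: A@1 B@2
Step 4: thread A executes A2 (x = x - 1). Shared: x=4. PCs: A@2 B@2
Step 5: thread A executes A3 (x = x - 1). Shared: x=3. PCs: A@3 B@2
Step 6: thread B executes B3 (x = x - 1). Shared: x=2. PCs: A@3 B@3
Step 7: thread B executes B4 (x = x + 5). Shared: x=7. PCs: A@3 B@4

Answer: x=7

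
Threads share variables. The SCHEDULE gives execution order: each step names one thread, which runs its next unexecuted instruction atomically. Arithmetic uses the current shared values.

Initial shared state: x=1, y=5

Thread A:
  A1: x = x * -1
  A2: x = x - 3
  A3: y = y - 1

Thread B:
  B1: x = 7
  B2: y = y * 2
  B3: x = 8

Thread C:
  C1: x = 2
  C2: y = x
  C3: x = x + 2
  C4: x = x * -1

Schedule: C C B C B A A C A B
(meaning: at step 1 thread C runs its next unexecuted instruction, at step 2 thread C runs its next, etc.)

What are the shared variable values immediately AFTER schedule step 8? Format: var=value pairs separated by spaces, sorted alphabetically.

Answer: x=12 y=4

Derivation:
Step 1: thread C executes C1 (x = 2). Shared: x=2 y=5. PCs: A@0 B@0 C@1
Step 2: thread C executes C2 (y = x). Shared: x=2 y=2. PCs: A@0 B@0 C@2
Step 3: thread B executes B1 (x = 7). Shared: x=7 y=2. PCs: A@0 B@1 C@2
Step 4: thread C executes C3 (x = x + 2). Shared: x=9 y=2. PCs: A@0 B@1 C@3
Step 5: thread B executes B2 (y = y * 2). Shared: x=9 y=4. PCs: A@0 B@2 C@3
Step 6: thread A executes A1 (x = x * -1). Shared: x=-9 y=4. PCs: A@1 B@2 C@3
Step 7: thread A executes A2 (x = x - 3). Shared: x=-12 y=4. PCs: A@2 B@2 C@3
Step 8: thread C executes C4 (x = x * -1). Shared: x=12 y=4. PCs: A@2 B@2 C@4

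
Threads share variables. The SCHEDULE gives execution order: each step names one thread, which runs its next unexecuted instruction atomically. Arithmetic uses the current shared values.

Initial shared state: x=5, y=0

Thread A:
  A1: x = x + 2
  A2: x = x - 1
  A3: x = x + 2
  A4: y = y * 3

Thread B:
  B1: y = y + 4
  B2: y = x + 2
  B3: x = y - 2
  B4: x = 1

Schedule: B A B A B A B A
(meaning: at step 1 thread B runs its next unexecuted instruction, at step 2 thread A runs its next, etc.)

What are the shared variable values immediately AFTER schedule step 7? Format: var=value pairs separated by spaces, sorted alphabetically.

Answer: x=1 y=9

Derivation:
Step 1: thread B executes B1 (y = y + 4). Shared: x=5 y=4. PCs: A@0 B@1
Step 2: thread A executes A1 (x = x + 2). Shared: x=7 y=4. PCs: A@1 B@1
Step 3: thread B executes B2 (y = x + 2). Shared: x=7 y=9. PCs: A@1 B@2
Step 4: thread A executes A2 (x = x - 1). Shared: x=6 y=9. PCs: A@2 B@2
Step 5: thread B executes B3 (x = y - 2). Shared: x=7 y=9. PCs: A@2 B@3
Step 6: thread A executes A3 (x = x + 2). Shared: x=9 y=9. PCs: A@3 B@3
Step 7: thread B executes B4 (x = 1). Shared: x=1 y=9. PCs: A@3 B@4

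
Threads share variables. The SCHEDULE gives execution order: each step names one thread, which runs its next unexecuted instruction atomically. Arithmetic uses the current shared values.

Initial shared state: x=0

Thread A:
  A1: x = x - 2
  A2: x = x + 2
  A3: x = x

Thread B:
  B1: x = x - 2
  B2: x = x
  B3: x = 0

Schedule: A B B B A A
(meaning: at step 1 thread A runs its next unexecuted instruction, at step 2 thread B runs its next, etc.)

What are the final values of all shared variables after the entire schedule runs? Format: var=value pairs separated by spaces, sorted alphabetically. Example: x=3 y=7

Step 1: thread A executes A1 (x = x - 2). Shared: x=-2. PCs: A@1 B@0
Step 2: thread B executes B1 (x = x - 2). Shared: x=-4. PCs: A@1 B@1
Step 3: thread B executes B2 (x = x). Shared: x=-4. PCs: A@1 B@2
Step 4: thread B executes B3 (x = 0). Shared: x=0. PCs: A@1 B@3
Step 5: thread A executes A2 (x = x + 2). Shared: x=2. PCs: A@2 B@3
Step 6: thread A executes A3 (x = x). Shared: x=2. PCs: A@3 B@3

Answer: x=2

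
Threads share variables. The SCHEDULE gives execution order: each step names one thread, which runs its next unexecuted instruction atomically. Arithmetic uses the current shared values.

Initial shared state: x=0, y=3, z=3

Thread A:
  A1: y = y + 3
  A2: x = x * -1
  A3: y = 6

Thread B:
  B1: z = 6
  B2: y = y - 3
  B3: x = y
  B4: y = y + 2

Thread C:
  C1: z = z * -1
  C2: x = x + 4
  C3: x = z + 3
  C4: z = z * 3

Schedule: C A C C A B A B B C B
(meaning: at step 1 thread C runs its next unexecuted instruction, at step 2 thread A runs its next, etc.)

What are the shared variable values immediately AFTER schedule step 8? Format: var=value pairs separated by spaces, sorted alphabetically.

Step 1: thread C executes C1 (z = z * -1). Shared: x=0 y=3 z=-3. PCs: A@0 B@0 C@1
Step 2: thread A executes A1 (y = y + 3). Shared: x=0 y=6 z=-3. PCs: A@1 B@0 C@1
Step 3: thread C executes C2 (x = x + 4). Shared: x=4 y=6 z=-3. PCs: A@1 B@0 C@2
Step 4: thread C executes C3 (x = z + 3). Shared: x=0 y=6 z=-3. PCs: A@1 B@0 C@3
Step 5: thread A executes A2 (x = x * -1). Shared: x=0 y=6 z=-3. PCs: A@2 B@0 C@3
Step 6: thread B executes B1 (z = 6). Shared: x=0 y=6 z=6. PCs: A@2 B@1 C@3
Step 7: thread A executes A3 (y = 6). Shared: x=0 y=6 z=6. PCs: A@3 B@1 C@3
Step 8: thread B executes B2 (y = y - 3). Shared: x=0 y=3 z=6. PCs: A@3 B@2 C@3

Answer: x=0 y=3 z=6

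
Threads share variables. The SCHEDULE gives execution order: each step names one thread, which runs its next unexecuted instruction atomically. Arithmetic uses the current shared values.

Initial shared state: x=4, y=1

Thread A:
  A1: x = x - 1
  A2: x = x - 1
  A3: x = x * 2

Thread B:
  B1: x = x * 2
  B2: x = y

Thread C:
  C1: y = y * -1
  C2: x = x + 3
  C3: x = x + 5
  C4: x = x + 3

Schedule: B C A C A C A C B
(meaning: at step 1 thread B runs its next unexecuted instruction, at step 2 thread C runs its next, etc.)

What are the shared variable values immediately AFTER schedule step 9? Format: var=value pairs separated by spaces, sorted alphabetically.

Step 1: thread B executes B1 (x = x * 2). Shared: x=8 y=1. PCs: A@0 B@1 C@0
Step 2: thread C executes C1 (y = y * -1). Shared: x=8 y=-1. PCs: A@0 B@1 C@1
Step 3: thread A executes A1 (x = x - 1). Shared: x=7 y=-1. PCs: A@1 B@1 C@1
Step 4: thread C executes C2 (x = x + 3). Shared: x=10 y=-1. PCs: A@1 B@1 C@2
Step 5: thread A executes A2 (x = x - 1). Shared: x=9 y=-1. PCs: A@2 B@1 C@2
Step 6: thread C executes C3 (x = x + 5). Shared: x=14 y=-1. PCs: A@2 B@1 C@3
Step 7: thread A executes A3 (x = x * 2). Shared: x=28 y=-1. PCs: A@3 B@1 C@3
Step 8: thread C executes C4 (x = x + 3). Shared: x=31 y=-1. PCs: A@3 B@1 C@4
Step 9: thread B executes B2 (x = y). Shared: x=-1 y=-1. PCs: A@3 B@2 C@4

Answer: x=-1 y=-1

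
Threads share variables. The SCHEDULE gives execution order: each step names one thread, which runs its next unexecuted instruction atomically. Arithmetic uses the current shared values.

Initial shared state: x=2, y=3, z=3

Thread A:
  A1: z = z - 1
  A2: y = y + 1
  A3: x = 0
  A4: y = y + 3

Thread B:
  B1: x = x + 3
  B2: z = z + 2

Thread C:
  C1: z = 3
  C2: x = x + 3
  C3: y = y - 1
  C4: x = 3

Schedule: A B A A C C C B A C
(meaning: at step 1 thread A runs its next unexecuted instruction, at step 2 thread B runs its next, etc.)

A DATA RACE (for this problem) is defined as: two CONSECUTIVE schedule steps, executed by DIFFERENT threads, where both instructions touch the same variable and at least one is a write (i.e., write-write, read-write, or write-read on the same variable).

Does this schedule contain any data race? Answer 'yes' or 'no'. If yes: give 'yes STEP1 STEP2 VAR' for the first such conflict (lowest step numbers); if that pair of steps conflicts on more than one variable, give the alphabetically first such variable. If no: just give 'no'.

Steps 1,2: A(r=z,w=z) vs B(r=x,w=x). No conflict.
Steps 2,3: B(r=x,w=x) vs A(r=y,w=y). No conflict.
Steps 3,4: same thread (A). No race.
Steps 4,5: A(r=-,w=x) vs C(r=-,w=z). No conflict.
Steps 5,6: same thread (C). No race.
Steps 6,7: same thread (C). No race.
Steps 7,8: C(r=y,w=y) vs B(r=z,w=z). No conflict.
Steps 8,9: B(r=z,w=z) vs A(r=y,w=y). No conflict.
Steps 9,10: A(r=y,w=y) vs C(r=-,w=x). No conflict.

Answer: no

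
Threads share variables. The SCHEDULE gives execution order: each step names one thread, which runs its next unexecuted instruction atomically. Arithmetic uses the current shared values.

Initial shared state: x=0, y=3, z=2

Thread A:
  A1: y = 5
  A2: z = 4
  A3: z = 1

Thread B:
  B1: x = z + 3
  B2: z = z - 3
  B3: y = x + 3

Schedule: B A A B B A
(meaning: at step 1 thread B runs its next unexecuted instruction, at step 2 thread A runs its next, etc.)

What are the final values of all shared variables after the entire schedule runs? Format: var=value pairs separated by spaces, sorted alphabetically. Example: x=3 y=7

Step 1: thread B executes B1 (x = z + 3). Shared: x=5 y=3 z=2. PCs: A@0 B@1
Step 2: thread A executes A1 (y = 5). Shared: x=5 y=5 z=2. PCs: A@1 B@1
Step 3: thread A executes A2 (z = 4). Shared: x=5 y=5 z=4. PCs: A@2 B@1
Step 4: thread B executes B2 (z = z - 3). Shared: x=5 y=5 z=1. PCs: A@2 B@2
Step 5: thread B executes B3 (y = x + 3). Shared: x=5 y=8 z=1. PCs: A@2 B@3
Step 6: thread A executes A3 (z = 1). Shared: x=5 y=8 z=1. PCs: A@3 B@3

Answer: x=5 y=8 z=1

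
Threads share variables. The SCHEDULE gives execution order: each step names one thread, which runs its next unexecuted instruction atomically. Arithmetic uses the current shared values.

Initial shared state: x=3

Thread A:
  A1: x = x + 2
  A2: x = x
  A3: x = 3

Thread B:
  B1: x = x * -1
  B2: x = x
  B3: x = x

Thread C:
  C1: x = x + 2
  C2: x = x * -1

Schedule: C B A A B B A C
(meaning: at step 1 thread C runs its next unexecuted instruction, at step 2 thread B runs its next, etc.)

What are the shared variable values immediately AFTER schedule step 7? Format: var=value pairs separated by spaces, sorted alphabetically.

Step 1: thread C executes C1 (x = x + 2). Shared: x=5. PCs: A@0 B@0 C@1
Step 2: thread B executes B1 (x = x * -1). Shared: x=-5. PCs: A@0 B@1 C@1
Step 3: thread A executes A1 (x = x + 2). Shared: x=-3. PCs: A@1 B@1 C@1
Step 4: thread A executes A2 (x = x). Shared: x=-3. PCs: A@2 B@1 C@1
Step 5: thread B executes B2 (x = x). Shared: x=-3. PCs: A@2 B@2 C@1
Step 6: thread B executes B3 (x = x). Shared: x=-3. PCs: A@2 B@3 C@1
Step 7: thread A executes A3 (x = 3). Shared: x=3. PCs: A@3 B@3 C@1

Answer: x=3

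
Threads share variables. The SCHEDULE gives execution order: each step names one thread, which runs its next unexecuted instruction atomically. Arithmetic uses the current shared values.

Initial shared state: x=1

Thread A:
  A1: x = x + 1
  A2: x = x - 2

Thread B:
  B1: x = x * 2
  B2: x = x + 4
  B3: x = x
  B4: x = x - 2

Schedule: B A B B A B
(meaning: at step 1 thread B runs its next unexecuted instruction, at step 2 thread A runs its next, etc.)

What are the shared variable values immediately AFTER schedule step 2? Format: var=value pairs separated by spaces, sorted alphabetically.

Step 1: thread B executes B1 (x = x * 2). Shared: x=2. PCs: A@0 B@1
Step 2: thread A executes A1 (x = x + 1). Shared: x=3. PCs: A@1 B@1

Answer: x=3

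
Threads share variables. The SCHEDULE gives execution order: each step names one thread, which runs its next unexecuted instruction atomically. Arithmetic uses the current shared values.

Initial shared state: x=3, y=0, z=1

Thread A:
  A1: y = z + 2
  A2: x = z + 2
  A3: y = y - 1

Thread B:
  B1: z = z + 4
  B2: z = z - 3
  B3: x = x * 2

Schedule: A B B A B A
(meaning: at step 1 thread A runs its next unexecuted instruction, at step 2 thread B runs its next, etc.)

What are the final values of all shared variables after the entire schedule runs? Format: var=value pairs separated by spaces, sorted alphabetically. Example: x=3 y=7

Answer: x=8 y=2 z=2

Derivation:
Step 1: thread A executes A1 (y = z + 2). Shared: x=3 y=3 z=1. PCs: A@1 B@0
Step 2: thread B executes B1 (z = z + 4). Shared: x=3 y=3 z=5. PCs: A@1 B@1
Step 3: thread B executes B2 (z = z - 3). Shared: x=3 y=3 z=2. PCs: A@1 B@2
Step 4: thread A executes A2 (x = z + 2). Shared: x=4 y=3 z=2. PCs: A@2 B@2
Step 5: thread B executes B3 (x = x * 2). Shared: x=8 y=3 z=2. PCs: A@2 B@3
Step 6: thread A executes A3 (y = y - 1). Shared: x=8 y=2 z=2. PCs: A@3 B@3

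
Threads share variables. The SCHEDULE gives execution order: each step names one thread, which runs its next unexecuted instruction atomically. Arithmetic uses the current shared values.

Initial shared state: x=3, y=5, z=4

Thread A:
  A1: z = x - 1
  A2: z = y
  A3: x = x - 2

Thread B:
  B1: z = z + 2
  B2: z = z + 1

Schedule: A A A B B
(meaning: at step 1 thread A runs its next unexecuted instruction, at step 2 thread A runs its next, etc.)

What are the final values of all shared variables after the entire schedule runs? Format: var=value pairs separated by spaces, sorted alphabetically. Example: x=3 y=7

Answer: x=1 y=5 z=8

Derivation:
Step 1: thread A executes A1 (z = x - 1). Shared: x=3 y=5 z=2. PCs: A@1 B@0
Step 2: thread A executes A2 (z = y). Shared: x=3 y=5 z=5. PCs: A@2 B@0
Step 3: thread A executes A3 (x = x - 2). Shared: x=1 y=5 z=5. PCs: A@3 B@0
Step 4: thread B executes B1 (z = z + 2). Shared: x=1 y=5 z=7. PCs: A@3 B@1
Step 5: thread B executes B2 (z = z + 1). Shared: x=1 y=5 z=8. PCs: A@3 B@2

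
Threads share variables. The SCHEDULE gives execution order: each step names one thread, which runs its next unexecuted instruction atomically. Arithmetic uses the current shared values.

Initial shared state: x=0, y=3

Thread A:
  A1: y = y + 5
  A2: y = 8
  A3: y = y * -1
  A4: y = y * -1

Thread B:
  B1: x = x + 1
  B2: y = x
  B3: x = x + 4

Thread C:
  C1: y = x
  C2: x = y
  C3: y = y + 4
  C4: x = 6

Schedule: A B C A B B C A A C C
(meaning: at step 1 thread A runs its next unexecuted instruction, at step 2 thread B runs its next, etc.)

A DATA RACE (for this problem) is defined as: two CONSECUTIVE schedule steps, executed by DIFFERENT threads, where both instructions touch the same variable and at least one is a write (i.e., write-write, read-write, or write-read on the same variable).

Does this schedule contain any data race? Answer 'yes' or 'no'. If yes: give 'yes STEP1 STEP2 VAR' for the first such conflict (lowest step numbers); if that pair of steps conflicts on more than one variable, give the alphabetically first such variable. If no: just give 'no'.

Steps 1,2: A(r=y,w=y) vs B(r=x,w=x). No conflict.
Steps 2,3: B(x = x + 1) vs C(y = x). RACE on x (W-R).
Steps 3,4: C(y = x) vs A(y = 8). RACE on y (W-W).
Steps 4,5: A(y = 8) vs B(y = x). RACE on y (W-W).
Steps 5,6: same thread (B). No race.
Steps 6,7: B(x = x + 4) vs C(x = y). RACE on x (W-W).
Steps 7,8: C(x = y) vs A(y = y * -1). RACE on y (R-W).
Steps 8,9: same thread (A). No race.
Steps 9,10: A(y = y * -1) vs C(y = y + 4). RACE on y (W-W).
Steps 10,11: same thread (C). No race.
First conflict at steps 2,3.

Answer: yes 2 3 x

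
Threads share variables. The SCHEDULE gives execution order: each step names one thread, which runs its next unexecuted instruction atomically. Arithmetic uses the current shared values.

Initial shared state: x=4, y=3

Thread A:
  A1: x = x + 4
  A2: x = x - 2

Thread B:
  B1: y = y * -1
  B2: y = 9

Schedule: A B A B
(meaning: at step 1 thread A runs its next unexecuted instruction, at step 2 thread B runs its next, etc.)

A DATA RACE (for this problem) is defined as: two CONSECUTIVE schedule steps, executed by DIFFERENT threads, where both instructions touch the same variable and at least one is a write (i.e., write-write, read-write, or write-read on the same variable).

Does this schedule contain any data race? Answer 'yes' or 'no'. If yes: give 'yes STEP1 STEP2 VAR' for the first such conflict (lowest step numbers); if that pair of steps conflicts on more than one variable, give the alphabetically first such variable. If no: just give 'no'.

Answer: no

Derivation:
Steps 1,2: A(r=x,w=x) vs B(r=y,w=y). No conflict.
Steps 2,3: B(r=y,w=y) vs A(r=x,w=x). No conflict.
Steps 3,4: A(r=x,w=x) vs B(r=-,w=y). No conflict.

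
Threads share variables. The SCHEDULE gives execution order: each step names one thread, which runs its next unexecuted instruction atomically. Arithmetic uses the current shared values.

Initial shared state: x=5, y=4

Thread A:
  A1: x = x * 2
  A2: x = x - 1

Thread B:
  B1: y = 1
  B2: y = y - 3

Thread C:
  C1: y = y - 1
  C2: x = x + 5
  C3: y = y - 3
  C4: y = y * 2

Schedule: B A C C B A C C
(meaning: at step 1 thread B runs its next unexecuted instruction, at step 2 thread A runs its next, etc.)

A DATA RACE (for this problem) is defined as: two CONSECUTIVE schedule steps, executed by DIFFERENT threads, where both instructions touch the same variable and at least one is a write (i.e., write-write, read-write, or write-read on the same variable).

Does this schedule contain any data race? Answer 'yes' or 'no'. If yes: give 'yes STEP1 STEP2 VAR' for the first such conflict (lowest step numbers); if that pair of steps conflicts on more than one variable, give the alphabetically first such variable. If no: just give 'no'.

Steps 1,2: B(r=-,w=y) vs A(r=x,w=x). No conflict.
Steps 2,3: A(r=x,w=x) vs C(r=y,w=y). No conflict.
Steps 3,4: same thread (C). No race.
Steps 4,5: C(r=x,w=x) vs B(r=y,w=y). No conflict.
Steps 5,6: B(r=y,w=y) vs A(r=x,w=x). No conflict.
Steps 6,7: A(r=x,w=x) vs C(r=y,w=y). No conflict.
Steps 7,8: same thread (C). No race.

Answer: no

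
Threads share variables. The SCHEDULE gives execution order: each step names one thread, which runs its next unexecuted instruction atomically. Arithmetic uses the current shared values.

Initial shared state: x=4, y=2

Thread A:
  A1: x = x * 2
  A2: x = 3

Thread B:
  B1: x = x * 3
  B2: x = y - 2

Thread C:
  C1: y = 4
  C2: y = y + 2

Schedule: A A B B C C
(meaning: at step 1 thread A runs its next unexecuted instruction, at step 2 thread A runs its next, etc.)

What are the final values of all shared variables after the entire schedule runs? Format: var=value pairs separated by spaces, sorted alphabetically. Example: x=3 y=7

Step 1: thread A executes A1 (x = x * 2). Shared: x=8 y=2. PCs: A@1 B@0 C@0
Step 2: thread A executes A2 (x = 3). Shared: x=3 y=2. PCs: A@2 B@0 C@0
Step 3: thread B executes B1 (x = x * 3). Shared: x=9 y=2. PCs: A@2 B@1 C@0
Step 4: thread B executes B2 (x = y - 2). Shared: x=0 y=2. PCs: A@2 B@2 C@0
Step 5: thread C executes C1 (y = 4). Shared: x=0 y=4. PCs: A@2 B@2 C@1
Step 6: thread C executes C2 (y = y + 2). Shared: x=0 y=6. PCs: A@2 B@2 C@2

Answer: x=0 y=6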